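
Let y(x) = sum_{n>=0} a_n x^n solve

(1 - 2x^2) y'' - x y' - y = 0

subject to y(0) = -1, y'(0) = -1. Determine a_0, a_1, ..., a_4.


Ansatz: y(x) = sum_{n>=0} a_n x^n, so y'(x) = sum_{n>=1} n a_n x^(n-1) and y''(x) = sum_{n>=2} n(n-1) a_n x^(n-2).
Substitute into P(x) y'' + Q(x) y' + R(x) y = 0 with P(x) = 1 - 2x^2, Q(x) = -x, R(x) = -1, and match powers of x.
Initial conditions: a_0 = -1, a_1 = -1.
Setting the coefficient of each power of x to zero and solving order by order (substituting the coefficients already found):
  x^0: 2 a_2 - a_0 = 0  ->  2 a_2 = a_0 = -1  ->  a_2 = -1/2
  x^1: 6 a_3 - 2 a_1 = 0  ->  6 a_3 = 2 a_1 = -2  ->  a_3 = -1/3
  x^2: 12 a_4 - 7 a_2 = 0  ->  12 a_4 = 7 a_2 = -7/2  ->  a_4 = -7/24
Truncated series: y(x) = -1 - x - (1/2) x^2 - (1/3) x^3 - (7/24) x^4 + O(x^5).

a_0 = -1; a_1 = -1; a_2 = -1/2; a_3 = -1/3; a_4 = -7/24


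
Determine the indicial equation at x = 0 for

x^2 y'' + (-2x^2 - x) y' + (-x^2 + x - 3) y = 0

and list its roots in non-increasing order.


Divide by x^2 to reach normal form y'' + P_1(x) y' + P_2(x) y = 0 with P_1(x) = -2 - 1/x and P_2(x) = -1 + 1/x - 3/x^2.
x = 0 is a singular point because the y'-coefficient -2 - 1/x has a pole at x = 0 and the y-coefficient -1 + 1/x - 3/x^2 has a pole at x = 0.
It is a regular singular point because x P_1(x) = p(x) = -2x - 1 and x^2 P_2(x) = q(x) = -x^2 + x - 3 are polynomials, hence analytic at x = 0.
p(0) = -1,  q(0) = -3.
Indicial equation: r(r-1) + p(0) r + q(0) = 0, i.e. r^2 + (p(0) - 1) r + q(0) = 0, i.e. r^2 - 2 r - 3 = 0.
Discriminant: (-2)^2 - 4(-3) = 16, so r = (2 ± 4)/2.
Solving: r_1 = 3, r_2 = -1.

indicial: r^2 - 2 r - 3 = 0; roots r_1 = 3, r_2 = -1


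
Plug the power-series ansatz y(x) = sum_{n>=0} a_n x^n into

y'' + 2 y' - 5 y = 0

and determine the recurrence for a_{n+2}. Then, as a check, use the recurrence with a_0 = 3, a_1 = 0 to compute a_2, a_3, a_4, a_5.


Substitute y = sum_n a_n x^n.
y''(x) has coefficient (n+2)(n+1) a_{n+2} at x^n;
2 y'(x) has coefficient 2 (n+1) a_{n+1} at x^n;
-5 y(x) has coefficient -5 a_n at x^n.
Matching x^n: (n+2)(n+1) a_{n+2} + 2 (n+1) a_{n+1} - 5 a_n = 0.
Thus a_{n+2} = [-2 (n+1) a_{n+1} + 5 a_n] / ((n+1)(n+2)).

Check with a_0 = 3, a_1 = 0 (apply the recurrence for n = 0, 1, 2, 3): a_0 = 3, a_1 = 0, a_2 = 15/2, a_3 = -5, a_4 = 45/8, a_5 = -7/2.

a_(n+2) = [-2 (n+1) a_(n+1) + 5 a_n] / ((n+1)(n+2)); check: a_0 = 3, a_1 = 0, a_2 = 15/2, a_3 = -5, a_4 = 45/8, a_5 = -7/2


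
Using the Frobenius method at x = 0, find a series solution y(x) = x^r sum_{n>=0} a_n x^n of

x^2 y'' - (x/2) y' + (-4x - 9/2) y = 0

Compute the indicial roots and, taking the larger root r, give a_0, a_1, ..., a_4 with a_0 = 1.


Write in Frobenius form y'' + (p(x)/x) y' + (q(x)/x^2) y = 0:
  p(x) = -1/2,  q(x) = -4x - 9/2.
Indicial equation: r(r-1) + (-1/2) r + (-9/2) = 0 -> roots r_1 = 3, r_2 = -3/2.
Take r = r_1 = 3. Let y(x) = x^r sum_{n>=0} a_n x^n with a_0 = 1.
Substitute y = x^r sum a_n x^n and match x^{r+n}. The recurrence is
  D(n) a_n - 4 a_{n-1} = 0,  where D(n) = (r+n)(r+n-1) + (-1/2)(r+n) + (-9/2).
  a_n = 4 / D(n) * a_{n-1}.
Since the indicial polynomial factors as (r - r_1)(r - r_2), D(n) = (r_1 + n - r_1)(r_1 + n - r_2) = n(n + 9/2).
Evaluating step by step (a_0 = 1):
  n = 1: D(1) = 1(1 + 9/2) = 11/2; numerator = 4(1) = 4; a_1 = (4)/(11/2) = 8/11
  n = 2: D(2) = 2(2 + 9/2) = 13; numerator = 4(8/11) = 32/11; a_2 = (32/11)/(13) = 32/143
  n = 3: D(3) = 3(3 + 9/2) = 45/2; numerator = 4(32/143) = 128/143; a_3 = (128/143)/(45/2) = 256/6435
  n = 4: D(4) = 4(4 + 9/2) = 34; numerator = 4(256/6435) = 1024/6435; a_4 = (1024/6435)/(34) = 512/109395

r = 3; a_0 = 1; a_1 = 8/11; a_2 = 32/143; a_3 = 256/6435; a_4 = 512/109395


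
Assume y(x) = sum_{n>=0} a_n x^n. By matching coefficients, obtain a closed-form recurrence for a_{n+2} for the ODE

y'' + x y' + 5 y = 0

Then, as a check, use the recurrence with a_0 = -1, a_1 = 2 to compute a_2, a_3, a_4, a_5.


Substitute y = sum_n a_n x^n.
y''(x) has coefficient (n+2)(n+1) a_{n+2} at x^n;
x y'(x) has coefficient n a_n at x^n (shift);
5 y(x) has coefficient 5 a_n at x^n.
Matching x^n: (n+2)(n+1) a_{n+2} + (n + 5) a_n = 0.
Thus a_{n+2} = (-n - 5) / ((n+1)(n+2)) * a_n.

Check with a_0 = -1, a_1 = 2 (apply the recurrence for n = 0, 1, 2, 3): a_0 = -1, a_1 = 2, a_2 = 5/2, a_3 = -2, a_4 = -35/24, a_5 = 4/5.

a_(n+2) = (-n - 5) / ((n+1)(n+2)) * a_n; check: a_0 = -1, a_1 = 2, a_2 = 5/2, a_3 = -2, a_4 = -35/24, a_5 = 4/5


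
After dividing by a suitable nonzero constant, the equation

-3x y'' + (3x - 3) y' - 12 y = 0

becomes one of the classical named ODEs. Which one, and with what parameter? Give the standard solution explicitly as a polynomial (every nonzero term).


All three coefficients share the factor -3; dividing through by -3 gives  x y'' + (1 - x) y' + 4 y = 0.
This matches the Laguerre equation x y'' + (1 - x) y' + n y = 0 with n = 4; the polynomial solution is L_4(x).
With y = sum_k a_k x^k, matching x^k gives (k+1)k a_{k+1} + (k+1) a_{k+1} - k a_k + n a_k = 0, i.e. (k+1)^2 a_{k+1} = (k - n) a_k = (k - 4) a_k. The right side vanishes at k = 4, so the series terminates at degree 4.
Standard normalization L_n(0) = 1 gives a_0 = 1. Work upward with a_{k+1} = (k - 4) a_k / (k+1)^2:
  a_1 = (0 - 4)(1) / 1^2 = -4/1 = -4
  a_2 = (1 - 4)(-4) / 2^2 = 12/4 = 3
  a_3 = (2 - 4)(3) / 3^2 = -6/9 = -2/3
  a_4 = (3 - 4)(-2/3) / 4^2 = (2/3)/16 = 1/24
Hence L_4(x) = x^4/24 - 2 x^3/3 + 3 x^2 - 4 x + 1.

L_4(x); series = x^4/24 - 2 x^3/3 + 3 x^2 - 4 x + 1


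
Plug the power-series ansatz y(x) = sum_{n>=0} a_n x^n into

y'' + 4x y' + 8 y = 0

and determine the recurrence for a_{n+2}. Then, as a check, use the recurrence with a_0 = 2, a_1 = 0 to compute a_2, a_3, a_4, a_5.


Substitute y = sum_n a_n x^n.
y''(x) has coefficient (n+2)(n+1) a_{n+2} at x^n;
4 x y'(x) has coefficient 4 n a_n at x^n (shift);
8 y(x) has coefficient 8 a_n at x^n.
Matching x^n: (n+2)(n+1) a_{n+2} + (4n + 8) a_n = 0.
Thus a_{n+2} = (-4n - 8) / ((n+1)(n+2)) * a_n.

Check with a_0 = 2, a_1 = 0 (apply the recurrence for n = 0, 1, 2, 3): a_0 = 2, a_1 = 0, a_2 = -8, a_3 = 0, a_4 = 32/3, a_5 = 0.

a_(n+2) = (-4n - 8) / ((n+1)(n+2)) * a_n; check: a_0 = 2, a_1 = 0, a_2 = -8, a_3 = 0, a_4 = 32/3, a_5 = 0


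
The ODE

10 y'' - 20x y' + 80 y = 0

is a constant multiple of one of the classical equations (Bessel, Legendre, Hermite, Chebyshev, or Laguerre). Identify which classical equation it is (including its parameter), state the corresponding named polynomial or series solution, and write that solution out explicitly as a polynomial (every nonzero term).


All three coefficients share the factor 10; dividing through by 10 gives  y'' - 2x y' + 8 y = 0.
This matches the Hermite equation y'' - 2x y' + 2n y = 0 with 2n = 8, so n = 4; the polynomial solution is H_4(x).
With y = sum_k a_k x^k, matching x^k gives (k+2)(k+1) a_{k+2} = 2(k - n) a_k = 2(k - 4) a_k. The right side vanishes at k = 4, so the series with the parity of 4 terminates at degree 4.
Standard normalization: leading coefficient of H_n is 2^n, so a_4 = 2^4 = 16. Work downward with a_k = (k+1)(k+2) a_{k+2} / (2(k - n)):
  a_2 = (3)(4)(16) / (2(2 - 4)) = 192/(-4) = -48
  a_0 = (1)(2)(-48) / (2(0 - 4)) = -96/(-8) = 12
Hence H_4(x) = 16 x^4 - 48 x^2 + 12.

H_4(x); series = 16 x^4 - 48 x^2 + 12


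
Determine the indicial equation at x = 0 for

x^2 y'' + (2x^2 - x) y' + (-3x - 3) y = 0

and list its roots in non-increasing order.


Divide by x^2 to reach normal form y'' + P_1(x) y' + P_2(x) y = 0 with P_1(x) = 2 - 1/x and P_2(x) = -3/x - 3/x^2.
x = 0 is a singular point because the y'-coefficient 2 - 1/x has a pole at x = 0 and the y-coefficient -3/x - 3/x^2 has a pole at x = 0.
It is a regular singular point because x P_1(x) = p(x) = 2x - 1 and x^2 P_2(x) = q(x) = -3x - 3 are polynomials, hence analytic at x = 0.
p(0) = -1,  q(0) = -3.
Indicial equation: r(r-1) + p(0) r + q(0) = 0, i.e. r^2 + (p(0) - 1) r + q(0) = 0, i.e. r^2 - 2 r - 3 = 0.
Discriminant: (-2)^2 - 4(-3) = 16, so r = (2 ± 4)/2.
Solving: r_1 = 3, r_2 = -1.

indicial: r^2 - 2 r - 3 = 0; roots r_1 = 3, r_2 = -1


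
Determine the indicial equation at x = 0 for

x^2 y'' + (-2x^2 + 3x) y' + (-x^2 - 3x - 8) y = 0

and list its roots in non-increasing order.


Divide by x^2 to reach normal form y'' + P_1(x) y' + P_2(x) y = 0 with P_1(x) = -2 + 3/x and P_2(x) = -1 - 3/x - 8/x^2.
x = 0 is a singular point because the y'-coefficient -2 + 3/x has a pole at x = 0 and the y-coefficient -1 - 3/x - 8/x^2 has a pole at x = 0.
It is a regular singular point because x P_1(x) = p(x) = 3 - 2x and x^2 P_2(x) = q(x) = -x^2 - 3x - 8 are polynomials, hence analytic at x = 0.
p(0) = 3,  q(0) = -8.
Indicial equation: r(r-1) + p(0) r + q(0) = 0, i.e. r^2 + (p(0) - 1) r + q(0) = 0, i.e. r^2 + 2 r - 8 = 0.
Discriminant: (2)^2 - 4(-8) = 36, so r = (-2 ± 6)/2.
Solving: r_1 = 2, r_2 = -4.

indicial: r^2 + 2 r - 8 = 0; roots r_1 = 2, r_2 = -4


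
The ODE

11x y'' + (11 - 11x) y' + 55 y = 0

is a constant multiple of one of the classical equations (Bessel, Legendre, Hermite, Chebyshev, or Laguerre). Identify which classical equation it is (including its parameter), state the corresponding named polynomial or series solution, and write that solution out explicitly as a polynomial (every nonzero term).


All three coefficients share the factor 11; dividing through by 11 gives  x y'' + (1 - x) y' + 5 y = 0.
This matches the Laguerre equation x y'' + (1 - x) y' + n y = 0 with n = 5; the polynomial solution is L_5(x).
With y = sum_k a_k x^k, matching x^k gives (k+1)k a_{k+1} + (k+1) a_{k+1} - k a_k + n a_k = 0, i.e. (k+1)^2 a_{k+1} = (k - n) a_k = (k - 5) a_k. The right side vanishes at k = 5, so the series terminates at degree 5.
Standard normalization L_n(0) = 1 gives a_0 = 1. Work upward with a_{k+1} = (k - 5) a_k / (k+1)^2:
  a_1 = (0 - 5)(1) / 1^2 = -5/1 = -5
  a_2 = (1 - 5)(-5) / 2^2 = 20/4 = 5
  a_3 = (2 - 5)(5) / 3^2 = -15/9 = -5/3
  a_4 = (3 - 5)(-5/3) / 4^2 = (10/3)/16 = 5/24
  a_5 = (4 - 5)(5/24) / 5^2 = (-5/24)/25 = -1/120
Hence L_5(x) = -x^5/120 + 5 x^4/24 - 5 x^3/3 + 5 x^2 - 5 x + 1.

L_5(x); series = -x^5/120 + 5 x^4/24 - 5 x^3/3 + 5 x^2 - 5 x + 1


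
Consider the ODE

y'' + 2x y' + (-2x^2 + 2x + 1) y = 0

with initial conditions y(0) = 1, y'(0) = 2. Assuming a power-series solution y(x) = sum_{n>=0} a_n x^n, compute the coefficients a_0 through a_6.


Ansatz: y(x) = sum_{n>=0} a_n x^n, so y'(x) = sum_{n>=1} n a_n x^(n-1) and y''(x) = sum_{n>=2} n(n-1) a_n x^(n-2).
Substitute into P(x) y'' + Q(x) y' + R(x) y = 0 with P(x) = 1, Q(x) = 2x, R(x) = -2x^2 + 2x + 1, and match powers of x.
Initial conditions: a_0 = 1, a_1 = 2.
Setting the coefficient of each power of x to zero and solving order by order (substituting the coefficients already found):
  x^0: 2 a_2 + a_0 = 0  ->  2 a_2 = -a_0 = -1  ->  a_2 = -1/2
  x^1: 6 a_3 + 3 a_1 + 2 a_0 = 0  ->  6 a_3 = -3 a_1 - 2 a_0 = -8  ->  a_3 = -4/3
  x^2: 12 a_4 + 5 a_2 + 2 a_1 - 2 a_0 = 0  ->  12 a_4 = -5 a_2 - 2 a_1 + 2 a_0 = 1/2  ->  a_4 = 1/24
  x^3: 20 a_5 + 7 a_3 + 2 a_2 - 2 a_1 = 0  ->  20 a_5 = -7 a_3 - 2 a_2 + 2 a_1 = 43/3  ->  a_5 = 43/60
  x^4: 30 a_6 + 9 a_4 + 2 a_3 - 2 a_2 = 0  ->  30 a_6 = -9 a_4 - 2 a_3 + 2 a_2 = 31/24  ->  a_6 = 31/720
Truncated series: y(x) = 1 + 2 x - (1/2) x^2 - (4/3) x^3 + (1/24) x^4 + (43/60) x^5 + (31/720) x^6 + O(x^7).

a_0 = 1; a_1 = 2; a_2 = -1/2; a_3 = -4/3; a_4 = 1/24; a_5 = 43/60; a_6 = 31/720


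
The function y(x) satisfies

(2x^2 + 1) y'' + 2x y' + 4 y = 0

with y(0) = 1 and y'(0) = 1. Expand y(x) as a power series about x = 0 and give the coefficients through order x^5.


Ansatz: y(x) = sum_{n>=0} a_n x^n, so y'(x) = sum_{n>=1} n a_n x^(n-1) and y''(x) = sum_{n>=2} n(n-1) a_n x^(n-2).
Substitute into P(x) y'' + Q(x) y' + R(x) y = 0 with P(x) = 2x^2 + 1, Q(x) = 2x, R(x) = 4, and match powers of x.
Initial conditions: a_0 = 1, a_1 = 1.
Setting the coefficient of each power of x to zero and solving order by order (substituting the coefficients already found):
  x^0: 2 a_2 + 4 a_0 = 0  ->  2 a_2 = -4 a_0 = -4  ->  a_2 = -2
  x^1: 6 a_3 + 6 a_1 = 0  ->  6 a_3 = -6 a_1 = -6  ->  a_3 = -1
  x^2: 12 a_4 + 12 a_2 = 0  ->  12 a_4 = -12 a_2 = 24  ->  a_4 = 2
  x^3: 20 a_5 + 22 a_3 = 0  ->  20 a_5 = -22 a_3 = 22  ->  a_5 = 11/10
Truncated series: y(x) = 1 + x - 2 x^2 - x^3 + 2 x^4 + (11/10) x^5 + O(x^6).

a_0 = 1; a_1 = 1; a_2 = -2; a_3 = -1; a_4 = 2; a_5 = 11/10


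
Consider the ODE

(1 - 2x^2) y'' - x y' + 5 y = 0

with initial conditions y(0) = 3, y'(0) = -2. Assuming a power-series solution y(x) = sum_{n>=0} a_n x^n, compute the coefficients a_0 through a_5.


Ansatz: y(x) = sum_{n>=0} a_n x^n, so y'(x) = sum_{n>=1} n a_n x^(n-1) and y''(x) = sum_{n>=2} n(n-1) a_n x^(n-2).
Substitute into P(x) y'' + Q(x) y' + R(x) y = 0 with P(x) = 1 - 2x^2, Q(x) = -x, R(x) = 5, and match powers of x.
Initial conditions: a_0 = 3, a_1 = -2.
Setting the coefficient of each power of x to zero and solving order by order (substituting the coefficients already found):
  x^0: 2 a_2 + 5 a_0 = 0  ->  2 a_2 = -5 a_0 = -15  ->  a_2 = -15/2
  x^1: 6 a_3 + 4 a_1 = 0  ->  6 a_3 = -4 a_1 = 8  ->  a_3 = 4/3
  x^2: 12 a_4 - a_2 = 0  ->  12 a_4 = a_2 = -15/2  ->  a_4 = -5/8
  x^3: 20 a_5 - 10 a_3 = 0  ->  20 a_5 = 10 a_3 = 40/3  ->  a_5 = 2/3
Truncated series: y(x) = 3 - 2 x - (15/2) x^2 + (4/3) x^3 - (5/8) x^4 + (2/3) x^5 + O(x^6).

a_0 = 3; a_1 = -2; a_2 = -15/2; a_3 = 4/3; a_4 = -5/8; a_5 = 2/3


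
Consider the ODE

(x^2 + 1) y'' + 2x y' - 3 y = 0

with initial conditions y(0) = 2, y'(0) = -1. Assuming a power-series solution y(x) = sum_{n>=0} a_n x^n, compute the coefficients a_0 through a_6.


Ansatz: y(x) = sum_{n>=0} a_n x^n, so y'(x) = sum_{n>=1} n a_n x^(n-1) and y''(x) = sum_{n>=2} n(n-1) a_n x^(n-2).
Substitute into P(x) y'' + Q(x) y' + R(x) y = 0 with P(x) = x^2 + 1, Q(x) = 2x, R(x) = -3, and match powers of x.
Initial conditions: a_0 = 2, a_1 = -1.
Setting the coefficient of each power of x to zero and solving order by order (substituting the coefficients already found):
  x^0: 2 a_2 - 3 a_0 = 0  ->  2 a_2 = 3 a_0 = 6  ->  a_2 = 3
  x^1: 6 a_3 - a_1 = 0  ->  6 a_3 = a_1 = -1  ->  a_3 = -1/6
  x^2: 12 a_4 + 3 a_2 = 0  ->  12 a_4 = -3 a_2 = -9  ->  a_4 = -3/4
  x^3: 20 a_5 + 9 a_3 = 0  ->  20 a_5 = -9 a_3 = 3/2  ->  a_5 = 3/40
  x^4: 30 a_6 + 17 a_4 = 0  ->  30 a_6 = -17 a_4 = 51/4  ->  a_6 = 17/40
Truncated series: y(x) = 2 - x + 3 x^2 - (1/6) x^3 - (3/4) x^4 + (3/40) x^5 + (17/40) x^6 + O(x^7).

a_0 = 2; a_1 = -1; a_2 = 3; a_3 = -1/6; a_4 = -3/4; a_5 = 3/40; a_6 = 17/40


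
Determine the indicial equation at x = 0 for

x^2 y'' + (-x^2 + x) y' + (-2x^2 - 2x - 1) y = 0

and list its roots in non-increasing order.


Divide by x^2 to reach normal form y'' + P_1(x) y' + P_2(x) y = 0 with P_1(x) = -1 + 1/x and P_2(x) = -2 - 2/x - 1/x^2.
x = 0 is a singular point because the y'-coefficient -1 + 1/x has a pole at x = 0 and the y-coefficient -2 - 2/x - 1/x^2 has a pole at x = 0.
It is a regular singular point because x P_1(x) = p(x) = 1 - x and x^2 P_2(x) = q(x) = -2x^2 - 2x - 1 are polynomials, hence analytic at x = 0.
p(0) = 1,  q(0) = -1.
Indicial equation: r(r-1) + p(0) r + q(0) = 0, i.e. r^2 + (p(0) - 1) r + q(0) = 0, i.e. r^2 - 1 = 0.
Discriminant: (0)^2 - 4(-1) = 4, so r = (0 ± 2)/2.
Solving: r_1 = 1, r_2 = -1.

indicial: r^2 - 1 = 0; roots r_1 = 1, r_2 = -1


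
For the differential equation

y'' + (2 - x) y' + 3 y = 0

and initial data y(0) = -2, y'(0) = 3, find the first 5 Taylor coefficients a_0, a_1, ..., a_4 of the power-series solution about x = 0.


Ansatz: y(x) = sum_{n>=0} a_n x^n, so y'(x) = sum_{n>=1} n a_n x^(n-1) and y''(x) = sum_{n>=2} n(n-1) a_n x^(n-2).
Substitute into P(x) y'' + Q(x) y' + R(x) y = 0 with P(x) = 1, Q(x) = 2 - x, R(x) = 3, and match powers of x.
Initial conditions: a_0 = -2, a_1 = 3.
Setting the coefficient of each power of x to zero and solving order by order (substituting the coefficients already found):
  x^0: 2 a_2 + 2 a_1 + 3 a_0 = 0  ->  2 a_2 = -2 a_1 - 3 a_0 = 0  ->  a_2 = 0
  x^1: 6 a_3 + 4 a_2 + 2 a_1 = 0  ->  6 a_3 = -4 a_2 - 2 a_1 = -6  ->  a_3 = -1
  x^2: 12 a_4 + 6 a_3 + a_2 = 0  ->  12 a_4 = -6 a_3 - a_2 = 6  ->  a_4 = 1/2
Truncated series: y(x) = -2 + 3 x - x^3 + (1/2) x^4 + O(x^5).

a_0 = -2; a_1 = 3; a_2 = 0; a_3 = -1; a_4 = 1/2


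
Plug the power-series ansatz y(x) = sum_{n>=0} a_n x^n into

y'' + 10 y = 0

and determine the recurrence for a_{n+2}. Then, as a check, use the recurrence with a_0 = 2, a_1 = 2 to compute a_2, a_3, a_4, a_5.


Substitute y = sum_n a_n x^n into y'' + (const) y = 0.
y''(x) = sum_{n>=0} (n+2)(n+1) a_{n+2} x^n.
The ODE becomes sum_n [(n+2)(n+1) a_{n+2} + 10 a_n] x^n = 0.
Setting each coefficient to zero gives the recurrence:
  (n+2)(n+1) a_{n+2} + 10 a_n = 0,
  a_{n+2} = -10 / ((n+1)(n+2)) a_n.

Check with a_0 = 2, a_1 = 2 (apply the recurrence for n = 0, 1, 2, 3): a_0 = 2, a_1 = 2, a_2 = -10, a_3 = -10/3, a_4 = 25/3, a_5 = 5/3.

a_{n+2} = -10/((n+1)(n+2)) * a_n; check: a_0 = 2, a_1 = 2, a_2 = -10, a_3 = -10/3, a_4 = 25/3, a_5 = 5/3


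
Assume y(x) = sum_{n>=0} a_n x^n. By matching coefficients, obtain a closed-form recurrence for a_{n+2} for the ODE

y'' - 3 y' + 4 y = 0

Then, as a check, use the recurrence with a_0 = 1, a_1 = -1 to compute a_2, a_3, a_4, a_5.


Substitute y = sum_n a_n x^n.
y''(x) has coefficient (n+2)(n+1) a_{n+2} at x^n;
-3 y'(x) has coefficient -3 (n+1) a_{n+1} at x^n;
4 y(x) has coefficient 4 a_n at x^n.
Matching x^n: (n+2)(n+1) a_{n+2} - 3 (n+1) a_{n+1} + 4 a_n = 0.
Thus a_{n+2} = [3 (n+1) a_{n+1} - 4 a_n] / ((n+1)(n+2)).

Check with a_0 = 1, a_1 = -1 (apply the recurrence for n = 0, 1, 2, 3): a_0 = 1, a_1 = -1, a_2 = -7/2, a_3 = -17/6, a_4 = -23/24, a_5 = -1/120.

a_(n+2) = [3 (n+1) a_(n+1) - 4 a_n] / ((n+1)(n+2)); check: a_0 = 1, a_1 = -1, a_2 = -7/2, a_3 = -17/6, a_4 = -23/24, a_5 = -1/120


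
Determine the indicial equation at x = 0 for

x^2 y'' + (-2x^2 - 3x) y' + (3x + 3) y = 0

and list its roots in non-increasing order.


Divide by x^2 to reach normal form y'' + P_1(x) y' + P_2(x) y = 0 with P_1(x) = -2 - 3/x and P_2(x) = 3/x + 3/x^2.
x = 0 is a singular point because the y'-coefficient -2 - 3/x has a pole at x = 0 and the y-coefficient 3/x + 3/x^2 has a pole at x = 0.
It is a regular singular point because x P_1(x) = p(x) = -2x - 3 and x^2 P_2(x) = q(x) = 3x + 3 are polynomials, hence analytic at x = 0.
p(0) = -3,  q(0) = 3.
Indicial equation: r(r-1) + p(0) r + q(0) = 0, i.e. r^2 + (p(0) - 1) r + q(0) = 0, i.e. r^2 - 4 r + 3 = 0.
Discriminant: (-4)^2 - 4(3) = 4, so r = (4 ± 2)/2.
Solving: r_1 = 3, r_2 = 1.

indicial: r^2 - 4 r + 3 = 0; roots r_1 = 3, r_2 = 1


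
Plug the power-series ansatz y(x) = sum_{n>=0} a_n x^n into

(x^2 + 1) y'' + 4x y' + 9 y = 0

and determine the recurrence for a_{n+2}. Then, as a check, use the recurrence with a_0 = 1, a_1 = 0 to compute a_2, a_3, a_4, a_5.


Substitute y = sum_n a_n x^n.
(1 + 1 x^2) y'' contributes (n+2)(n+1) a_{n+2} + n(n-1) a_n at x^n.
4 x y'(x) contributes 4 n a_n at x^n.
9 y(x) contributes 9 a_n at x^n.
Matching x^n: (n+2)(n+1) a_{n+2} + (n(n-1) + 4 n + 9) a_n = 0.
Thus a_{n+2} = (-n(n-1) - 4 n - 9) / ((n+1)(n+2)) * a_n.

Check with a_0 = 1, a_1 = 0 (apply the recurrence for n = 0, 1, 2, 3): a_0 = 1, a_1 = 0, a_2 = -9/2, a_3 = 0, a_4 = 57/8, a_5 = 0.

a_(n+2) = (-n(n-1) - 4 n - 9) / ((n+1)(n+2)) * a_n; check: a_0 = 1, a_1 = 0, a_2 = -9/2, a_3 = 0, a_4 = 57/8, a_5 = 0


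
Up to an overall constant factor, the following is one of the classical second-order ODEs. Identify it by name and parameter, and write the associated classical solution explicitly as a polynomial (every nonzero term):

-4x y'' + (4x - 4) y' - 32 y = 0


All three coefficients share the factor -4; dividing through by -4 gives  x y'' + (1 - x) y' + 8 y = 0.
This matches the Laguerre equation x y'' + (1 - x) y' + n y = 0 with n = 8; the polynomial solution is L_8(x).
With y = sum_k a_k x^k, matching x^k gives (k+1)k a_{k+1} + (k+1) a_{k+1} - k a_k + n a_k = 0, i.e. (k+1)^2 a_{k+1} = (k - n) a_k = (k - 8) a_k. The right side vanishes at k = 8, so the series terminates at degree 8.
Standard normalization L_n(0) = 1 gives a_0 = 1. Work upward with a_{k+1} = (k - 8) a_k / (k+1)^2:
  a_1 = (0 - 8)(1) / 1^2 = -8/1 = -8
  a_2 = (1 - 8)(-8) / 2^2 = 56/4 = 14
  a_3 = (2 - 8)(14) / 3^2 = -84/9 = -28/3
  a_4 = (3 - 8)(-28/3) / 4^2 = (140/3)/16 = 35/12
  a_5 = (4 - 8)(35/12) / 5^2 = (-35/3)/25 = -7/15
  a_6 = (5 - 8)(-7/15) / 6^2 = (7/5)/36 = 7/180
  a_7 = (6 - 8)(7/180) / 7^2 = (-7/90)/49 = -1/630
  a_8 = (7 - 8)(-1/630) / 8^2 = (1/630)/64 = 1/40320
Hence L_8(x) = x^8/40320 - x^7/630 + 7 x^6/180 - 7 x^5/15 + 35 x^4/12 - 28 x^3/3 + 14 x^2 - 8 x + 1.

L_8(x); series = x^8/40320 - x^7/630 + 7 x^6/180 - 7 x^5/15 + 35 x^4/12 - 28 x^3/3 + 14 x^2 - 8 x + 1


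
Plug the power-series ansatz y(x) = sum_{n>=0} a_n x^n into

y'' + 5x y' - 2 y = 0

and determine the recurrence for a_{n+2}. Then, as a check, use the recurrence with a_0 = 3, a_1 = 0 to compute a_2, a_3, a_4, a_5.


Substitute y = sum_n a_n x^n.
y''(x) has coefficient (n+2)(n+1) a_{n+2} at x^n;
5 x y'(x) has coefficient 5 n a_n at x^n (shift);
-2 y(x) has coefficient -2 a_n at x^n.
Matching x^n: (n+2)(n+1) a_{n+2} + (5n - 2) a_n = 0.
Thus a_{n+2} = (-5n + 2) / ((n+1)(n+2)) * a_n.

Check with a_0 = 3, a_1 = 0 (apply the recurrence for n = 0, 1, 2, 3): a_0 = 3, a_1 = 0, a_2 = 3, a_3 = 0, a_4 = -2, a_5 = 0.

a_(n+2) = (-5n + 2) / ((n+1)(n+2)) * a_n; check: a_0 = 3, a_1 = 0, a_2 = 3, a_3 = 0, a_4 = -2, a_5 = 0


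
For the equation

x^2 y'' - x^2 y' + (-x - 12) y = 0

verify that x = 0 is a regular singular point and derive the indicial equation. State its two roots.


Divide by x^2 to reach normal form y'' + P_1(x) y' + P_2(x) y = 0 with P_1(x) = -1 and P_2(x) = -1/x - 12/x^2.
x = 0 is a singular point because the y-coefficient -1/x - 12/x^2 has a pole at x = 0.
It is a regular singular point because x P_1(x) = p(x) = -x and x^2 P_2(x) = q(x) = -x - 12 are polynomials, hence analytic at x = 0.
p(0) = 0,  q(0) = -12.
Indicial equation: r(r-1) + p(0) r + q(0) = 0, i.e. r^2 + (p(0) - 1) r + q(0) = 0, i.e. r^2 - 1 r - 12 = 0.
Discriminant: (-1)^2 - 4(-12) = 49, so r = (1 ± 7)/2.
Solving: r_1 = 4, r_2 = -3.

indicial: r^2 - 1 r - 12 = 0; roots r_1 = 4, r_2 = -3


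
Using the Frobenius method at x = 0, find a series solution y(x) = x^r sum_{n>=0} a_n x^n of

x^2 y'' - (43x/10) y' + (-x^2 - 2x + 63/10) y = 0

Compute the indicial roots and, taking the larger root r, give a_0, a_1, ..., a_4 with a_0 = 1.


Write in Frobenius form y'' + (p(x)/x) y' + (q(x)/x^2) y = 0:
  p(x) = -43/10,  q(x) = -x^2 - 2x + 63/10.
Indicial equation: r(r-1) + (-43/10) r + (63/10) = 0 -> roots r_1 = 7/2, r_2 = 9/5.
Take r = r_1 = 7/2. Let y(x) = x^r sum_{n>=0} a_n x^n with a_0 = 1.
Substitute y = x^r sum a_n x^n and match x^{r+n}. The recurrence is
  D(n) a_n - 2 a_{n-1} - 1 a_{n-2} = 0,  where D(n) = (r+n)(r+n-1) + (-43/10)(r+n) + (63/10).
  a_n = [2 a_{n-1} + 1 a_{n-2}] / D(n).
Since the indicial polynomial factors as (r - r_1)(r - r_2), D(n) = (r_1 + n - r_1)(r_1 + n - r_2) = n(n + 17/10).
Evaluating step by step (a_0 = 1):
  n = 1: D(1) = 1(1 + 17/10) = 27/10; numerator = 2(1) = 2; a_1 = (2)/(27/10) = 20/27
  n = 2: D(2) = 2(2 + 17/10) = 37/5; numerator = 2(20/27) + 1(1) = 67/27; a_2 = (67/27)/(37/5) = 335/999
  n = 3: D(3) = 3(3 + 17/10) = 141/10; numerator = 2(335/999) + 1(20/27) = 470/333; a_3 = (470/333)/(141/10) = 100/999
  n = 4: D(4) = 4(4 + 17/10) = 114/5; numerator = 2(100/999) + 1(335/999) = 535/999; a_4 = (535/999)/(114/5) = 2675/113886

r = 7/2; a_0 = 1; a_1 = 20/27; a_2 = 335/999; a_3 = 100/999; a_4 = 2675/113886


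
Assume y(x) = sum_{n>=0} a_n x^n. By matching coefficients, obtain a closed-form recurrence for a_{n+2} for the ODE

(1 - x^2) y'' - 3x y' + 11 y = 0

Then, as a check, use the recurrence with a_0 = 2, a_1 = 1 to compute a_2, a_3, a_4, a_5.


Substitute y = sum_n a_n x^n.
(1 - 1 x^2) y'' contributes (n+2)(n+1) a_{n+2} - n(n-1) a_n at x^n.
-3 x y'(x) contributes -3 n a_n at x^n.
11 y(x) contributes 11 a_n at x^n.
Matching x^n: (n+2)(n+1) a_{n+2} + (-n(n-1) - 3 n + 11) a_n = 0.
Thus a_{n+2} = (n(n-1) + 3 n - 11) / ((n+1)(n+2)) * a_n.

Check with a_0 = 2, a_1 = 1 (apply the recurrence for n = 0, 1, 2, 3): a_0 = 2, a_1 = 1, a_2 = -11, a_3 = -4/3, a_4 = 11/4, a_5 = -4/15.

a_(n+2) = (n(n-1) + 3 n - 11) / ((n+1)(n+2)) * a_n; check: a_0 = 2, a_1 = 1, a_2 = -11, a_3 = -4/3, a_4 = 11/4, a_5 = -4/15


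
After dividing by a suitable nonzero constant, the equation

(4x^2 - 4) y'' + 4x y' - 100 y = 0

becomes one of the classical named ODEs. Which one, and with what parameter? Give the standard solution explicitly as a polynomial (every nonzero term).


All three coefficients share the factor -4; dividing through by -4 gives  (1 - x^2) y'' - x y' + 25 y = 0.
This matches the Chebyshev equation (1 - x^2) y'' - x y' + n^2 y = 0 (note the -x y' term, not -2x y') with n^2 = 25, so n = 5; the polynomial solution is T_5(x).
With y = sum_k a_k x^k, matching x^k gives (k+2)(k+1) a_{k+2} = (k^2 - n^2) a_k = (k - 5)(k + 5) a_k. The right side vanishes at k = 5, so the series with the parity of 5 terminates at degree 5.
Standard normalization: leading coefficient of T_n is 2^(n-1), so a_5 = 2^4 = 16. Work downward with a_k = (k+1)(k+2) a_{k+2} / ((k - 5)(k + 5)):
  a_3 = (4)(5)(16) / ((3 - 5)(3 + 5)) = 320/(-16) = -20
  a_1 = (2)(3)(-20) / ((1 - 5)(1 + 5)) = -120/(-24) = 5
Hence T_5(x) = 16 x^5 - 20 x^3 + 5 x.

T_5(x); series = 16 x^5 - 20 x^3 + 5 x


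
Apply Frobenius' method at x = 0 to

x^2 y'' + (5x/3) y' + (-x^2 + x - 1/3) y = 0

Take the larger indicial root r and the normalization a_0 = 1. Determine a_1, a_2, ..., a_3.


Write in Frobenius form y'' + (p(x)/x) y' + (q(x)/x^2) y = 0:
  p(x) = 5/3,  q(x) = -x^2 + x - 1/3.
Indicial equation: r(r-1) + (5/3) r + (-1/3) = 0 -> roots r_1 = 1/3, r_2 = -1.
Take r = r_1 = 1/3. Let y(x) = x^r sum_{n>=0} a_n x^n with a_0 = 1.
Substitute y = x^r sum a_n x^n and match x^{r+n}. The recurrence is
  D(n) a_n + 1 a_{n-1} - 1 a_{n-2} = 0,  where D(n) = (r+n)(r+n-1) + (5/3)(r+n) + (-1/3).
  a_n = [-1 a_{n-1} + 1 a_{n-2}] / D(n).
Since the indicial polynomial factors as (r - r_1)(r - r_2), D(n) = (r_1 + n - r_1)(r_1 + n - r_2) = n(n + 4/3).
Evaluating step by step (a_0 = 1):
  n = 1: D(1) = 1(1 + 4/3) = 7/3; numerator = -1(1) = -1; a_1 = (-1)/(7/3) = -3/7
  n = 2: D(2) = 2(2 + 4/3) = 20/3; numerator = -1(-3/7) + 1(1) = 10/7; a_2 = (10/7)/(20/3) = 3/14
  n = 3: D(3) = 3(3 + 4/3) = 13; numerator = -1(3/14) + 1(-3/7) = -9/14; a_3 = (-9/14)/(13) = -9/182

r = 1/3; a_0 = 1; a_1 = -3/7; a_2 = 3/14; a_3 = -9/182


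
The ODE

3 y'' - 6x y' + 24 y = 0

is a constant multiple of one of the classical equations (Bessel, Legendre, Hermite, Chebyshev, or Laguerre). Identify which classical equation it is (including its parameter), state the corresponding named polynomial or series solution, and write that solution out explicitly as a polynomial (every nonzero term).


All three coefficients share the factor 3; dividing through by 3 gives  y'' - 2x y' + 8 y = 0.
This matches the Hermite equation y'' - 2x y' + 2n y = 0 with 2n = 8, so n = 4; the polynomial solution is H_4(x).
With y = sum_k a_k x^k, matching x^k gives (k+2)(k+1) a_{k+2} = 2(k - n) a_k = 2(k - 4) a_k. The right side vanishes at k = 4, so the series with the parity of 4 terminates at degree 4.
Standard normalization: leading coefficient of H_n is 2^n, so a_4 = 2^4 = 16. Work downward with a_k = (k+1)(k+2) a_{k+2} / (2(k - n)):
  a_2 = (3)(4)(16) / (2(2 - 4)) = 192/(-4) = -48
  a_0 = (1)(2)(-48) / (2(0 - 4)) = -96/(-8) = 12
Hence H_4(x) = 16 x^4 - 48 x^2 + 12.

H_4(x); series = 16 x^4 - 48 x^2 + 12


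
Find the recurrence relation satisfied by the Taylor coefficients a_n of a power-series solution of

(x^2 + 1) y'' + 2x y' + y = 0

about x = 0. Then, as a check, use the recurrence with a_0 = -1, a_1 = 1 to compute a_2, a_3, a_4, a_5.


Substitute y = sum_n a_n x^n.
(1 + 1 x^2) y'' contributes (n+2)(n+1) a_{n+2} + n(n-1) a_n at x^n.
2 x y'(x) contributes 2 n a_n at x^n.
y(x) contributes 1 a_n at x^n.
Matching x^n: (n+2)(n+1) a_{n+2} + (n(n-1) + 2 n + 1) a_n = 0.
Thus a_{n+2} = (-n(n-1) - 2 n - 1) / ((n+1)(n+2)) * a_n.

Check with a_0 = -1, a_1 = 1 (apply the recurrence for n = 0, 1, 2, 3): a_0 = -1, a_1 = 1, a_2 = 1/2, a_3 = -1/2, a_4 = -7/24, a_5 = 13/40.

a_(n+2) = (-n(n-1) - 2 n - 1) / ((n+1)(n+2)) * a_n; check: a_0 = -1, a_1 = 1, a_2 = 1/2, a_3 = -1/2, a_4 = -7/24, a_5 = 13/40


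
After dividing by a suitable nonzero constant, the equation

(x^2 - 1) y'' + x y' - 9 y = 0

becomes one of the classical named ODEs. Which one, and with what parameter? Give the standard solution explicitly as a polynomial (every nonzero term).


All three coefficients share the factor -1; dividing through by -1 gives  (1 - x^2) y'' - x y' + 9 y = 0.
This matches the Chebyshev equation (1 - x^2) y'' - x y' + n^2 y = 0 (note the -x y' term, not -2x y') with n^2 = 9, so n = 3; the polynomial solution is T_3(x).
With y = sum_k a_k x^k, matching x^k gives (k+2)(k+1) a_{k+2} = (k^2 - n^2) a_k = (k - 3)(k + 3) a_k. The right side vanishes at k = 3, so the series with the parity of 3 terminates at degree 3.
Standard normalization: leading coefficient of T_n is 2^(n-1), so a_3 = 2^2 = 4. Work downward with a_k = (k+1)(k+2) a_{k+2} / ((k - 3)(k + 3)):
  a_1 = (2)(3)(4) / ((1 - 3)(1 + 3)) = 24/(-8) = -3
Hence T_3(x) = 4 x^3 - 3 x.

T_3(x); series = 4 x^3 - 3 x


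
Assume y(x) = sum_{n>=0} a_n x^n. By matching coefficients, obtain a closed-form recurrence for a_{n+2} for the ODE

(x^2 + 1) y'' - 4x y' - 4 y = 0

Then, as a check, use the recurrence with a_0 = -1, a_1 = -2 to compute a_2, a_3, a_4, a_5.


Substitute y = sum_n a_n x^n.
(1 + 1 x^2) y'' contributes (n+2)(n+1) a_{n+2} + n(n-1) a_n at x^n.
-4 x y'(x) contributes -4 n a_n at x^n.
-4 y(x) contributes -4 a_n at x^n.
Matching x^n: (n+2)(n+1) a_{n+2} + (n(n-1) - 4 n - 4) a_n = 0.
Thus a_{n+2} = (-n(n-1) + 4 n + 4) / ((n+1)(n+2)) * a_n.

Check with a_0 = -1, a_1 = -2 (apply the recurrence for n = 0, 1, 2, 3): a_0 = -1, a_1 = -2, a_2 = -2, a_3 = -8/3, a_4 = -5/3, a_5 = -4/3.

a_(n+2) = (-n(n-1) + 4 n + 4) / ((n+1)(n+2)) * a_n; check: a_0 = -1, a_1 = -2, a_2 = -2, a_3 = -8/3, a_4 = -5/3, a_5 = -4/3


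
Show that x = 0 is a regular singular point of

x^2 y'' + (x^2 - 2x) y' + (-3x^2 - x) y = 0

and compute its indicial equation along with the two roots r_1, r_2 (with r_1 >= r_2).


Divide by x^2 to reach normal form y'' + P_1(x) y' + P_2(x) y = 0 with P_1(x) = 1 - 2/x and P_2(x) = -3 - 1/x.
x = 0 is a singular point because the y'-coefficient 1 - 2/x has a pole at x = 0 and the y-coefficient -3 - 1/x has a pole at x = 0.
It is a regular singular point because x P_1(x) = p(x) = x - 2 and x^2 P_2(x) = q(x) = -3x^2 - x are polynomials, hence analytic at x = 0.
p(0) = -2,  q(0) = 0.
Indicial equation: r(r-1) + p(0) r + q(0) = 0, i.e. r^2 + (p(0) - 1) r + q(0) = 0, i.e. r^2 - 3 r = 0.
Discriminant: (-3)^2 - 4(0) = 9, so r = (3 ± 3)/2.
Solving: r_1 = 3, r_2 = 0.

indicial: r^2 - 3 r = 0; roots r_1 = 3, r_2 = 0


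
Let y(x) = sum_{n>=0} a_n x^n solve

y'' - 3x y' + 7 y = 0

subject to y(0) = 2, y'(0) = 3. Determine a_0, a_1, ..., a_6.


Ansatz: y(x) = sum_{n>=0} a_n x^n, so y'(x) = sum_{n>=1} n a_n x^(n-1) and y''(x) = sum_{n>=2} n(n-1) a_n x^(n-2).
Substitute into P(x) y'' + Q(x) y' + R(x) y = 0 with P(x) = 1, Q(x) = -3x, R(x) = 7, and match powers of x.
Initial conditions: a_0 = 2, a_1 = 3.
Setting the coefficient of each power of x to zero and solving order by order (substituting the coefficients already found):
  x^0: 2 a_2 + 7 a_0 = 0  ->  2 a_2 = -7 a_0 = -14  ->  a_2 = -7
  x^1: 6 a_3 + 4 a_1 = 0  ->  6 a_3 = -4 a_1 = -12  ->  a_3 = -2
  x^2: 12 a_4 + a_2 = 0  ->  12 a_4 = -a_2 = 7  ->  a_4 = 7/12
  x^3: 20 a_5 - 2 a_3 = 0  ->  20 a_5 = 2 a_3 = -4  ->  a_5 = -1/5
  x^4: 30 a_6 - 5 a_4 = 0  ->  30 a_6 = 5 a_4 = 35/12  ->  a_6 = 7/72
Truncated series: y(x) = 2 + 3 x - 7 x^2 - 2 x^3 + (7/12) x^4 - (1/5) x^5 + (7/72) x^6 + O(x^7).

a_0 = 2; a_1 = 3; a_2 = -7; a_3 = -2; a_4 = 7/12; a_5 = -1/5; a_6 = 7/72


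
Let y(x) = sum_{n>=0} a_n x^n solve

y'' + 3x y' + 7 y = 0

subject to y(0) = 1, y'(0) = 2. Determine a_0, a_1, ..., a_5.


Ansatz: y(x) = sum_{n>=0} a_n x^n, so y'(x) = sum_{n>=1} n a_n x^(n-1) and y''(x) = sum_{n>=2} n(n-1) a_n x^(n-2).
Substitute into P(x) y'' + Q(x) y' + R(x) y = 0 with P(x) = 1, Q(x) = 3x, R(x) = 7, and match powers of x.
Initial conditions: a_0 = 1, a_1 = 2.
Setting the coefficient of each power of x to zero and solving order by order (substituting the coefficients already found):
  x^0: 2 a_2 + 7 a_0 = 0  ->  2 a_2 = -7 a_0 = -7  ->  a_2 = -7/2
  x^1: 6 a_3 + 10 a_1 = 0  ->  6 a_3 = -10 a_1 = -20  ->  a_3 = -10/3
  x^2: 12 a_4 + 13 a_2 = 0  ->  12 a_4 = -13 a_2 = 91/2  ->  a_4 = 91/24
  x^3: 20 a_5 + 16 a_3 = 0  ->  20 a_5 = -16 a_3 = 160/3  ->  a_5 = 8/3
Truncated series: y(x) = 1 + 2 x - (7/2) x^2 - (10/3) x^3 + (91/24) x^4 + (8/3) x^5 + O(x^6).

a_0 = 1; a_1 = 2; a_2 = -7/2; a_3 = -10/3; a_4 = 91/24; a_5 = 8/3


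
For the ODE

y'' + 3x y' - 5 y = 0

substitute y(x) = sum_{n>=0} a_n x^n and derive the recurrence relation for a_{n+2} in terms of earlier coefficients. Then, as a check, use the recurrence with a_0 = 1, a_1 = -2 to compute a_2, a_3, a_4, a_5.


Substitute y = sum_n a_n x^n.
y''(x) has coefficient (n+2)(n+1) a_{n+2} at x^n;
3 x y'(x) has coefficient 3 n a_n at x^n (shift);
-5 y(x) has coefficient -5 a_n at x^n.
Matching x^n: (n+2)(n+1) a_{n+2} + (3n - 5) a_n = 0.
Thus a_{n+2} = (-3n + 5) / ((n+1)(n+2)) * a_n.

Check with a_0 = 1, a_1 = -2 (apply the recurrence for n = 0, 1, 2, 3): a_0 = 1, a_1 = -2, a_2 = 5/2, a_3 = -2/3, a_4 = -5/24, a_5 = 2/15.

a_(n+2) = (-3n + 5) / ((n+1)(n+2)) * a_n; check: a_0 = 1, a_1 = -2, a_2 = 5/2, a_3 = -2/3, a_4 = -5/24, a_5 = 2/15


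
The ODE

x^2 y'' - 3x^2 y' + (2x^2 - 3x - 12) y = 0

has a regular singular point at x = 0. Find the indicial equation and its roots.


Divide by x^2 to reach normal form y'' + P_1(x) y' + P_2(x) y = 0 with P_1(x) = -3 and P_2(x) = 2 - 3/x - 12/x^2.
x = 0 is a singular point because the y-coefficient 2 - 3/x - 12/x^2 has a pole at x = 0.
It is a regular singular point because x P_1(x) = p(x) = -3x and x^2 P_2(x) = q(x) = 2x^2 - 3x - 12 are polynomials, hence analytic at x = 0.
p(0) = 0,  q(0) = -12.
Indicial equation: r(r-1) + p(0) r + q(0) = 0, i.e. r^2 + (p(0) - 1) r + q(0) = 0, i.e. r^2 - 1 r - 12 = 0.
Discriminant: (-1)^2 - 4(-12) = 49, so r = (1 ± 7)/2.
Solving: r_1 = 4, r_2 = -3.

indicial: r^2 - 1 r - 12 = 0; roots r_1 = 4, r_2 = -3


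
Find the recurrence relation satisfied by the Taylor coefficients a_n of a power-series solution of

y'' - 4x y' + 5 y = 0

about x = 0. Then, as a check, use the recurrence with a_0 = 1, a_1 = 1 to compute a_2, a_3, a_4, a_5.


Substitute y = sum_n a_n x^n.
y''(x) has coefficient (n+2)(n+1) a_{n+2} at x^n;
-4 x y'(x) has coefficient -4 n a_n at x^n (shift);
5 y(x) has coefficient 5 a_n at x^n.
Matching x^n: (n+2)(n+1) a_{n+2} + (-4n + 5) a_n = 0.
Thus a_{n+2} = (4n - 5) / ((n+1)(n+2)) * a_n.

Check with a_0 = 1, a_1 = 1 (apply the recurrence for n = 0, 1, 2, 3): a_0 = 1, a_1 = 1, a_2 = -5/2, a_3 = -1/6, a_4 = -5/8, a_5 = -7/120.

a_(n+2) = (4n - 5) / ((n+1)(n+2)) * a_n; check: a_0 = 1, a_1 = 1, a_2 = -5/2, a_3 = -1/6, a_4 = -5/8, a_5 = -7/120


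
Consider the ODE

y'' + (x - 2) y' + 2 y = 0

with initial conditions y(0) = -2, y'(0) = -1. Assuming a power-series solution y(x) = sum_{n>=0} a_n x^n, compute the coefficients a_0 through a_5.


Ansatz: y(x) = sum_{n>=0} a_n x^n, so y'(x) = sum_{n>=1} n a_n x^(n-1) and y''(x) = sum_{n>=2} n(n-1) a_n x^(n-2).
Substitute into P(x) y'' + Q(x) y' + R(x) y = 0 with P(x) = 1, Q(x) = x - 2, R(x) = 2, and match powers of x.
Initial conditions: a_0 = -2, a_1 = -1.
Setting the coefficient of each power of x to zero and solving order by order (substituting the coefficients already found):
  x^0: 2 a_2 - 2 a_1 + 2 a_0 = 0  ->  2 a_2 = 2 a_1 - 2 a_0 = 2  ->  a_2 = 1
  x^1: 6 a_3 - 4 a_2 + 3 a_1 = 0  ->  6 a_3 = 4 a_2 - 3 a_1 = 7  ->  a_3 = 7/6
  x^2: 12 a_4 - 6 a_3 + 4 a_2 = 0  ->  12 a_4 = 6 a_3 - 4 a_2 = 3  ->  a_4 = 1/4
  x^3: 20 a_5 - 8 a_4 + 5 a_3 = 0  ->  20 a_5 = 8 a_4 - 5 a_3 = -23/6  ->  a_5 = -23/120
Truncated series: y(x) = -2 - x + x^2 + (7/6) x^3 + (1/4) x^4 - (23/120) x^5 + O(x^6).

a_0 = -2; a_1 = -1; a_2 = 1; a_3 = 7/6; a_4 = 1/4; a_5 = -23/120


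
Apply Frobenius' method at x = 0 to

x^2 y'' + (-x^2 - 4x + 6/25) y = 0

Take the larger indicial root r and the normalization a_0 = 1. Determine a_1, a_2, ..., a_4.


Write in Frobenius form y'' + (p(x)/x) y' + (q(x)/x^2) y = 0:
  p(x) = 0,  q(x) = -x^2 - 4x + 6/25.
Indicial equation: r(r-1) + (0) r + (6/25) = 0 -> roots r_1 = 3/5, r_2 = 2/5.
Take r = r_1 = 3/5. Let y(x) = x^r sum_{n>=0} a_n x^n with a_0 = 1.
Substitute y = x^r sum a_n x^n and match x^{r+n}. The recurrence is
  D(n) a_n - 4 a_{n-1} - 1 a_{n-2} = 0,  where D(n) = (r+n)(r+n-1) + (0)(r+n) + (6/25).
  a_n = [4 a_{n-1} + 1 a_{n-2}] / D(n).
Since the indicial polynomial factors as (r - r_1)(r - r_2), D(n) = (r_1 + n - r_1)(r_1 + n - r_2) = n(n + 1/5).
Evaluating step by step (a_0 = 1):
  n = 1: D(1) = 1(1 + 1/5) = 6/5; numerator = 4(1) = 4; a_1 = (4)/(6/5) = 10/3
  n = 2: D(2) = 2(2 + 1/5) = 22/5; numerator = 4(10/3) + 1(1) = 43/3; a_2 = (43/3)/(22/5) = 215/66
  n = 3: D(3) = 3(3 + 1/5) = 48/5; numerator = 4(215/66) + 1(10/3) = 180/11; a_3 = (180/11)/(48/5) = 75/44
  n = 4: D(4) = 4(4 + 1/5) = 84/5; numerator = 4(75/44) + 1(215/66) = 665/66; a_4 = (665/66)/(84/5) = 475/792

r = 3/5; a_0 = 1; a_1 = 10/3; a_2 = 215/66; a_3 = 75/44; a_4 = 475/792


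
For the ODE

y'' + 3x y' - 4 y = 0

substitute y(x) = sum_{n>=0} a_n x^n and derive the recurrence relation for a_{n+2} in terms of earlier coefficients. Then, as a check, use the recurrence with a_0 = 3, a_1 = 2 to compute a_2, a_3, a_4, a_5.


Substitute y = sum_n a_n x^n.
y''(x) has coefficient (n+2)(n+1) a_{n+2} at x^n;
3 x y'(x) has coefficient 3 n a_n at x^n (shift);
-4 y(x) has coefficient -4 a_n at x^n.
Matching x^n: (n+2)(n+1) a_{n+2} + (3n - 4) a_n = 0.
Thus a_{n+2} = (-3n + 4) / ((n+1)(n+2)) * a_n.

Check with a_0 = 3, a_1 = 2 (apply the recurrence for n = 0, 1, 2, 3): a_0 = 3, a_1 = 2, a_2 = 6, a_3 = 1/3, a_4 = -1, a_5 = -1/12.

a_(n+2) = (-3n + 4) / ((n+1)(n+2)) * a_n; check: a_0 = 3, a_1 = 2, a_2 = 6, a_3 = 1/3, a_4 = -1, a_5 = -1/12


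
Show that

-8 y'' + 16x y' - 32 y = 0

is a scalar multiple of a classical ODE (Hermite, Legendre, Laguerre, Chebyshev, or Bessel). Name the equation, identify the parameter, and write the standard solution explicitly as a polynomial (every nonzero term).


All three coefficients share the factor -8; dividing through by -8 gives  y'' - 2x y' + 4 y = 0.
This matches the Hermite equation y'' - 2x y' + 2n y = 0 with 2n = 4, so n = 2; the polynomial solution is H_2(x).
With y = sum_k a_k x^k, matching x^k gives (k+2)(k+1) a_{k+2} = 2(k - n) a_k = 2(k - 2) a_k. The right side vanishes at k = 2, so the series with the parity of 2 terminates at degree 2.
Standard normalization: leading coefficient of H_n is 2^n, so a_2 = 2^2 = 4. Work downward with a_k = (k+1)(k+2) a_{k+2} / (2(k - n)):
  a_0 = (1)(2)(4) / (2(0 - 2)) = 8/(-4) = -2
Hence H_2(x) = 4 x^2 - 2.

H_2(x); series = 4 x^2 - 2


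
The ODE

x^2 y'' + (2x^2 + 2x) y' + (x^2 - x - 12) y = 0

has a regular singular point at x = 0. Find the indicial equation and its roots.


Divide by x^2 to reach normal form y'' + P_1(x) y' + P_2(x) y = 0 with P_1(x) = 2 + 2/x and P_2(x) = 1 - 1/x - 12/x^2.
x = 0 is a singular point because the y'-coefficient 2 + 2/x has a pole at x = 0 and the y-coefficient 1 - 1/x - 12/x^2 has a pole at x = 0.
It is a regular singular point because x P_1(x) = p(x) = 2x + 2 and x^2 P_2(x) = q(x) = x^2 - x - 12 are polynomials, hence analytic at x = 0.
p(0) = 2,  q(0) = -12.
Indicial equation: r(r-1) + p(0) r + q(0) = 0, i.e. r^2 + (p(0) - 1) r + q(0) = 0, i.e. r^2 + 1 r - 12 = 0.
Discriminant: (1)^2 - 4(-12) = 49, so r = (-1 ± 7)/2.
Solving: r_1 = 3, r_2 = -4.

indicial: r^2 + 1 r - 12 = 0; roots r_1 = 3, r_2 = -4


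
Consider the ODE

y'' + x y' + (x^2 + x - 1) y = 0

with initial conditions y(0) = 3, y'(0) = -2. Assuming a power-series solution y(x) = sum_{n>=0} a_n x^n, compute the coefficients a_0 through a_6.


Ansatz: y(x) = sum_{n>=0} a_n x^n, so y'(x) = sum_{n>=1} n a_n x^(n-1) and y''(x) = sum_{n>=2} n(n-1) a_n x^(n-2).
Substitute into P(x) y'' + Q(x) y' + R(x) y = 0 with P(x) = 1, Q(x) = x, R(x) = x^2 + x - 1, and match powers of x.
Initial conditions: a_0 = 3, a_1 = -2.
Setting the coefficient of each power of x to zero and solving order by order (substituting the coefficients already found):
  x^0: 2 a_2 - a_0 = 0  ->  2 a_2 = a_0 = 3  ->  a_2 = 3/2
  x^1: 6 a_3 + a_0 = 0  ->  6 a_3 = -a_0 = -3  ->  a_3 = -1/2
  x^2: 12 a_4 + a_2 + a_1 + a_0 = 0  ->  12 a_4 = -a_2 - a_1 - a_0 = -5/2  ->  a_4 = -5/24
  x^3: 20 a_5 + 2 a_3 + a_2 + a_1 = 0  ->  20 a_5 = -2 a_3 - a_2 - a_1 = 3/2  ->  a_5 = 3/40
  x^4: 30 a_6 + 3 a_4 + a_3 + a_2 = 0  ->  30 a_6 = -3 a_4 - a_3 - a_2 = -3/8  ->  a_6 = -1/80
Truncated series: y(x) = 3 - 2 x + (3/2) x^2 - (1/2) x^3 - (5/24) x^4 + (3/40) x^5 - (1/80) x^6 + O(x^7).

a_0 = 3; a_1 = -2; a_2 = 3/2; a_3 = -1/2; a_4 = -5/24; a_5 = 3/40; a_6 = -1/80
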